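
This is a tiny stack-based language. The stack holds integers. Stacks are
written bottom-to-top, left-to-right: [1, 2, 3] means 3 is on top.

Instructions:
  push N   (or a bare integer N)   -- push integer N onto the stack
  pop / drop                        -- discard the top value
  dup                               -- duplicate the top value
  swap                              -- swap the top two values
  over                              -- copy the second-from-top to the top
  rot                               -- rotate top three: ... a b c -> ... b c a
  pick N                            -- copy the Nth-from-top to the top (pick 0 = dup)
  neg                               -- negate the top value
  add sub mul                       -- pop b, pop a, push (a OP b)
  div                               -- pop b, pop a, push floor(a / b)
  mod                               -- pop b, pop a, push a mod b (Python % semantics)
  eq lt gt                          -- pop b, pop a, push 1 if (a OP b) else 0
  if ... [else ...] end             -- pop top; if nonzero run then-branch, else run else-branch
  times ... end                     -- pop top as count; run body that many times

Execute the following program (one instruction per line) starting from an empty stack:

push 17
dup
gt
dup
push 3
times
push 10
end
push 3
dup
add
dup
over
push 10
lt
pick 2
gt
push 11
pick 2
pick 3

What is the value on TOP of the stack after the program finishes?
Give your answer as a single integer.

Answer: 6

Derivation:
After 'push 17': [17]
After 'dup': [17, 17]
After 'gt': [0]
After 'dup': [0, 0]
After 'push 3': [0, 0, 3]
After 'times': [0, 0]
After 'push 10': [0, 0, 10]
After 'push 10': [0, 0, 10, 10]
After 'push 10': [0, 0, 10, 10, 10]
After 'push 3': [0, 0, 10, 10, 10, 3]
  ...
After 'add': [0, 0, 10, 10, 10, 6]
After 'dup': [0, 0, 10, 10, 10, 6, 6]
After 'over': [0, 0, 10, 10, 10, 6, 6, 6]
After 'push 10': [0, 0, 10, 10, 10, 6, 6, 6, 10]
After 'lt': [0, 0, 10, 10, 10, 6, 6, 1]
After 'pick 2': [0, 0, 10, 10, 10, 6, 6, 1, 6]
After 'gt': [0, 0, 10, 10, 10, 6, 6, 0]
After 'push 11': [0, 0, 10, 10, 10, 6, 6, 0, 11]
After 'pick 2': [0, 0, 10, 10, 10, 6, 6, 0, 11, 6]
After 'pick 3': [0, 0, 10, 10, 10, 6, 6, 0, 11, 6, 6]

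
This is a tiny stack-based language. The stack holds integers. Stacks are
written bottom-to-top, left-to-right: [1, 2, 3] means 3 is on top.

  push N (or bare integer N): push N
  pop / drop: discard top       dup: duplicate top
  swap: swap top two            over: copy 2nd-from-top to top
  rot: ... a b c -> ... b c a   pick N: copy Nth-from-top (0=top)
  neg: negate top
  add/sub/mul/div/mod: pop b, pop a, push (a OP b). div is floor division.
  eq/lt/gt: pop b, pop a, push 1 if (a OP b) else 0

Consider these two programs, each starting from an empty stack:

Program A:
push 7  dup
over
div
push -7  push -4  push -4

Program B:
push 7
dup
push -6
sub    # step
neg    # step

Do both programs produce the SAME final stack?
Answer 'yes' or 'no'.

Answer: no

Derivation:
Program A trace:
  After 'push 7': [7]
  After 'dup': [7, 7]
  After 'over': [7, 7, 7]
  After 'div': [7, 1]
  After 'push -7': [7, 1, -7]
  After 'push -4': [7, 1, -7, -4]
  After 'push -4': [7, 1, -7, -4, -4]
Program A final stack: [7, 1, -7, -4, -4]

Program B trace:
  After 'push 7': [7]
  After 'dup': [7, 7]
  After 'push -6': [7, 7, -6]
  After 'sub': [7, 13]
  After 'neg': [7, -13]
Program B final stack: [7, -13]
Same: no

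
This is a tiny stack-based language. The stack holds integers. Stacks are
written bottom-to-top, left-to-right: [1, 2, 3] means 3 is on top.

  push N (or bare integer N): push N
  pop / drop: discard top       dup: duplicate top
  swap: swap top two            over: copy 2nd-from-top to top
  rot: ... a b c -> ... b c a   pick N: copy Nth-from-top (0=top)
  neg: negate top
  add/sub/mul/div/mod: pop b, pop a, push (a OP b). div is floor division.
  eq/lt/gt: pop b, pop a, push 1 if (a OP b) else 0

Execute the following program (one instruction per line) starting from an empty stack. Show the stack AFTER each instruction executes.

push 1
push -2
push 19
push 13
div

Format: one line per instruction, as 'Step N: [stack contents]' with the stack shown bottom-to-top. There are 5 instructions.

Step 1: [1]
Step 2: [1, -2]
Step 3: [1, -2, 19]
Step 4: [1, -2, 19, 13]
Step 5: [1, -2, 1]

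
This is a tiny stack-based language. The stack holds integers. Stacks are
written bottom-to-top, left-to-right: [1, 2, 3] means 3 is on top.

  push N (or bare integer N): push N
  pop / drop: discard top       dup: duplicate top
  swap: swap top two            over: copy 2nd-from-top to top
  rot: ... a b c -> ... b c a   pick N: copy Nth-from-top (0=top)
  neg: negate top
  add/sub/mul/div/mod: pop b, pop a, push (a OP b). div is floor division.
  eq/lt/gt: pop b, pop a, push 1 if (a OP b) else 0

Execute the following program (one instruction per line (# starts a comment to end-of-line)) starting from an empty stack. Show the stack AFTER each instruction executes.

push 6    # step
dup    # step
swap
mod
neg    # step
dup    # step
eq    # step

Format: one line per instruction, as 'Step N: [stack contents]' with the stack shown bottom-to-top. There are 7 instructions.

Step 1: [6]
Step 2: [6, 6]
Step 3: [6, 6]
Step 4: [0]
Step 5: [0]
Step 6: [0, 0]
Step 7: [1]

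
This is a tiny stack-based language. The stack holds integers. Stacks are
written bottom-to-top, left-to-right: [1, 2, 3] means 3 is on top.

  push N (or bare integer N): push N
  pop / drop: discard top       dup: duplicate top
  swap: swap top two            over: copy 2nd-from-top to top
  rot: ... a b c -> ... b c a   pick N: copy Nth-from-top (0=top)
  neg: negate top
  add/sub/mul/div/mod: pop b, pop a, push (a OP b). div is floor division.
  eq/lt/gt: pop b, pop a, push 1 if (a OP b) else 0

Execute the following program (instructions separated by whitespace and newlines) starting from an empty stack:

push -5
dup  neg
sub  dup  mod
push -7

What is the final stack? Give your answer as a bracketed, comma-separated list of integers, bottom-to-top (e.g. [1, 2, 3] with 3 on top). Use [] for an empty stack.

After 'push -5': [-5]
After 'dup': [-5, -5]
After 'neg': [-5, 5]
After 'sub': [-10]
After 'dup': [-10, -10]
After 'mod': [0]
After 'push -7': [0, -7]

Answer: [0, -7]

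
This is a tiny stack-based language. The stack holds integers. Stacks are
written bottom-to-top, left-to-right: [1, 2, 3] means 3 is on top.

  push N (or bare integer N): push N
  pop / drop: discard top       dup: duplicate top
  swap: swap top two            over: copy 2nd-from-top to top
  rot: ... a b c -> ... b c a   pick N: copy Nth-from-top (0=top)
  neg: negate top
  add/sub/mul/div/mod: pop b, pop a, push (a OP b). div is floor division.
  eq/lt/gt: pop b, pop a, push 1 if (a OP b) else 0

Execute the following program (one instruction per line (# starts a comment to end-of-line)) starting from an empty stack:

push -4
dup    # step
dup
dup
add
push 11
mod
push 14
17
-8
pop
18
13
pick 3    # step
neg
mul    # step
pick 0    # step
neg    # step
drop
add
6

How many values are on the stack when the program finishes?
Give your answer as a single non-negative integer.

After 'push -4': stack = [-4] (depth 1)
After 'dup': stack = [-4, -4] (depth 2)
After 'dup': stack = [-4, -4, -4] (depth 3)
After 'dup': stack = [-4, -4, -4, -4] (depth 4)
After 'add': stack = [-4, -4, -8] (depth 3)
After 'push 11': stack = [-4, -4, -8, 11] (depth 4)
After 'mod': stack = [-4, -4, 3] (depth 3)
After 'push 14': stack = [-4, -4, 3, 14] (depth 4)
After 'push 17': stack = [-4, -4, 3, 14, 17] (depth 5)
After 'push -8': stack = [-4, -4, 3, 14, 17, -8] (depth 6)
  ...
After 'push 18': stack = [-4, -4, 3, 14, 17, 18] (depth 6)
After 'push 13': stack = [-4, -4, 3, 14, 17, 18, 13] (depth 7)
After 'pick 3': stack = [-4, -4, 3, 14, 17, 18, 13, 14] (depth 8)
After 'neg': stack = [-4, -4, 3, 14, 17, 18, 13, -14] (depth 8)
After 'mul': stack = [-4, -4, 3, 14, 17, 18, -182] (depth 7)
After 'pick 0': stack = [-4, -4, 3, 14, 17, 18, -182, -182] (depth 8)
After 'neg': stack = [-4, -4, 3, 14, 17, 18, -182, 182] (depth 8)
After 'drop': stack = [-4, -4, 3, 14, 17, 18, -182] (depth 7)
After 'add': stack = [-4, -4, 3, 14, 17, -164] (depth 6)
After 'push 6': stack = [-4, -4, 3, 14, 17, -164, 6] (depth 7)

Answer: 7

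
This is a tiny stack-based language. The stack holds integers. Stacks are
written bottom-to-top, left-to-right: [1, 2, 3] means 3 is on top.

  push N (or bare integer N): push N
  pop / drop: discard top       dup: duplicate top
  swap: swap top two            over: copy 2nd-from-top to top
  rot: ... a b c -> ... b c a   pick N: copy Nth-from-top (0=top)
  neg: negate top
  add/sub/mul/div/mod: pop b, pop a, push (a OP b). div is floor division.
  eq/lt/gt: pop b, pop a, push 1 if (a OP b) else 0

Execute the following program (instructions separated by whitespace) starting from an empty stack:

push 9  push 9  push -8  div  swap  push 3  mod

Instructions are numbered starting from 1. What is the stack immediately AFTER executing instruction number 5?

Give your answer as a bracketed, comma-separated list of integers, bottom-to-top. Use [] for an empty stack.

Answer: [-2, 9]

Derivation:
Step 1 ('push 9'): [9]
Step 2 ('push 9'): [9, 9]
Step 3 ('push -8'): [9, 9, -8]
Step 4 ('div'): [9, -2]
Step 5 ('swap'): [-2, 9]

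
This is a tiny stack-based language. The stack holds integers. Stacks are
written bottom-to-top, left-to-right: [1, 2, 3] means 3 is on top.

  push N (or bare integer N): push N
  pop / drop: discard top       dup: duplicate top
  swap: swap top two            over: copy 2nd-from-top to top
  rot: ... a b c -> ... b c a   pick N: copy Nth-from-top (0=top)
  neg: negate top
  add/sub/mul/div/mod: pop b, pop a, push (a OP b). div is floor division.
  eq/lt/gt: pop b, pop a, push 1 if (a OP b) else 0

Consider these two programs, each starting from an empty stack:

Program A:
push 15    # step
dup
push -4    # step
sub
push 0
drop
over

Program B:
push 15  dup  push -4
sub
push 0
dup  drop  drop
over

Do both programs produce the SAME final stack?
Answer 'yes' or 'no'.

Program A trace:
  After 'push 15': [15]
  After 'dup': [15, 15]
  After 'push -4': [15, 15, -4]
  After 'sub': [15, 19]
  After 'push 0': [15, 19, 0]
  After 'drop': [15, 19]
  After 'over': [15, 19, 15]
Program A final stack: [15, 19, 15]

Program B trace:
  After 'push 15': [15]
  After 'dup': [15, 15]
  After 'push -4': [15, 15, -4]
  After 'sub': [15, 19]
  After 'push 0': [15, 19, 0]
  After 'dup': [15, 19, 0, 0]
  After 'drop': [15, 19, 0]
  After 'drop': [15, 19]
  After 'over': [15, 19, 15]
Program B final stack: [15, 19, 15]
Same: yes

Answer: yes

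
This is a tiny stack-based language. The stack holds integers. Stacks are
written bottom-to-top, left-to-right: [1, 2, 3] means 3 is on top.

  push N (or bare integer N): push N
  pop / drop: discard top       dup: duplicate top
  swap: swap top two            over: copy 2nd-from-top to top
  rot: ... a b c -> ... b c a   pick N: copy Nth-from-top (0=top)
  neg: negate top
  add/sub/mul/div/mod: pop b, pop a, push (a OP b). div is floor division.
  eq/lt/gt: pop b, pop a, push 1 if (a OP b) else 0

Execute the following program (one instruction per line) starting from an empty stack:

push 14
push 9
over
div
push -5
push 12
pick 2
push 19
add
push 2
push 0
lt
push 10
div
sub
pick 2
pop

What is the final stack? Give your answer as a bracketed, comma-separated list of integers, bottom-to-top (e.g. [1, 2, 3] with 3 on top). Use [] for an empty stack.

After 'push 14': [14]
After 'push 9': [14, 9]
After 'over': [14, 9, 14]
After 'div': [14, 0]
After 'push -5': [14, 0, -5]
After 'push 12': [14, 0, -5, 12]
After 'pick 2': [14, 0, -5, 12, 0]
After 'push 19': [14, 0, -5, 12, 0, 19]
After 'add': [14, 0, -5, 12, 19]
After 'push 2': [14, 0, -5, 12, 19, 2]
After 'push 0': [14, 0, -5, 12, 19, 2, 0]
After 'lt': [14, 0, -5, 12, 19, 0]
After 'push 10': [14, 0, -5, 12, 19, 0, 10]
After 'div': [14, 0, -5, 12, 19, 0]
After 'sub': [14, 0, -5, 12, 19]
After 'pick 2': [14, 0, -5, 12, 19, -5]
After 'pop': [14, 0, -5, 12, 19]

Answer: [14, 0, -5, 12, 19]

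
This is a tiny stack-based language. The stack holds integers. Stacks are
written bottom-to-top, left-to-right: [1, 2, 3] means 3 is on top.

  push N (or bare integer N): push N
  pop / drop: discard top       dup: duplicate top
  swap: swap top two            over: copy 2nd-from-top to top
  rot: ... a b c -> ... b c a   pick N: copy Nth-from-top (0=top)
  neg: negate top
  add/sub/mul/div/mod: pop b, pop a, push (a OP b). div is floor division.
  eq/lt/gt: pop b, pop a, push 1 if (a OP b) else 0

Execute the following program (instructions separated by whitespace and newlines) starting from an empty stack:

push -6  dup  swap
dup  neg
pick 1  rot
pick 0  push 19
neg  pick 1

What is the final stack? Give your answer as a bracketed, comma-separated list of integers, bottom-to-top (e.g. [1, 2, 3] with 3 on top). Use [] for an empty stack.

Answer: [-6, 6, -6, -6, -6, -19, -6]

Derivation:
After 'push -6': [-6]
After 'dup': [-6, -6]
After 'swap': [-6, -6]
After 'dup': [-6, -6, -6]
After 'neg': [-6, -6, 6]
After 'pick 1': [-6, -6, 6, -6]
After 'rot': [-6, 6, -6, -6]
After 'pick 0': [-6, 6, -6, -6, -6]
After 'push 19': [-6, 6, -6, -6, -6, 19]
After 'neg': [-6, 6, -6, -6, -6, -19]
After 'pick 1': [-6, 6, -6, -6, -6, -19, -6]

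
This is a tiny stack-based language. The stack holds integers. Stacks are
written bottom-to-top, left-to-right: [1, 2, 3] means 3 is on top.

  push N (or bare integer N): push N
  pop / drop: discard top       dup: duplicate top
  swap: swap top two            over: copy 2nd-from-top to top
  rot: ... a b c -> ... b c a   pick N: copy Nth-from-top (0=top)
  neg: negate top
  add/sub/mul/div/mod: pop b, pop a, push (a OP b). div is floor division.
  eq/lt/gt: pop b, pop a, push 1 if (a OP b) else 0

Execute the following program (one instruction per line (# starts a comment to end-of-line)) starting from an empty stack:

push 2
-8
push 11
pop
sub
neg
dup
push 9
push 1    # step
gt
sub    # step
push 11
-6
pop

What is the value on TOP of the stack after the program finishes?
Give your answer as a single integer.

After 'push 2': [2]
After 'push -8': [2, -8]
After 'push 11': [2, -8, 11]
After 'pop': [2, -8]
After 'sub': [10]
After 'neg': [-10]
After 'dup': [-10, -10]
After 'push 9': [-10, -10, 9]
After 'push 1': [-10, -10, 9, 1]
After 'gt': [-10, -10, 1]
After 'sub': [-10, -11]
After 'push 11': [-10, -11, 11]
After 'push -6': [-10, -11, 11, -6]
After 'pop': [-10, -11, 11]

Answer: 11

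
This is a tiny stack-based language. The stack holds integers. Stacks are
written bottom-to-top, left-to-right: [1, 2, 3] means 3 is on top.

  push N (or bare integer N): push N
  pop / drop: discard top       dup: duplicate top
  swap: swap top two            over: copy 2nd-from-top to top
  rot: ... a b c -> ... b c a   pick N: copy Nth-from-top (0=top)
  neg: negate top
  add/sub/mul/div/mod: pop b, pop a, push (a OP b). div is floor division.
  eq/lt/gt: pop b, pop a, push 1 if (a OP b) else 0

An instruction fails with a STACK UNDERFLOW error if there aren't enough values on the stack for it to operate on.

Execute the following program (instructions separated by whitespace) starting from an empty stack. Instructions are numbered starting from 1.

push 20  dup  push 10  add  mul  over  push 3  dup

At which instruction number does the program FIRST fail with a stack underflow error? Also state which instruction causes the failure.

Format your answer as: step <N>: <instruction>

Answer: step 6: over

Derivation:
Step 1 ('push 20'): stack = [20], depth = 1
Step 2 ('dup'): stack = [20, 20], depth = 2
Step 3 ('push 10'): stack = [20, 20, 10], depth = 3
Step 4 ('add'): stack = [20, 30], depth = 2
Step 5 ('mul'): stack = [600], depth = 1
Step 6 ('over'): needs 2 value(s) but depth is 1 — STACK UNDERFLOW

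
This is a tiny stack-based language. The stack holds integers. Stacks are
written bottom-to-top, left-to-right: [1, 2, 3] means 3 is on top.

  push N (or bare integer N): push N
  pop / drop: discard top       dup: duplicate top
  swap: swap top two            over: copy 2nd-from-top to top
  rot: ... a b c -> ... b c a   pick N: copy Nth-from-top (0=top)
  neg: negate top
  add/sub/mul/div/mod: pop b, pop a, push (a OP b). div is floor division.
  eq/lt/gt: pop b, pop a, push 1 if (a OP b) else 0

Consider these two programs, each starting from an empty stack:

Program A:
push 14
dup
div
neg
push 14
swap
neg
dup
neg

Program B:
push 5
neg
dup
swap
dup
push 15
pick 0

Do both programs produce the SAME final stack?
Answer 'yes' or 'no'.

Program A trace:
  After 'push 14': [14]
  After 'dup': [14, 14]
  After 'div': [1]
  After 'neg': [-1]
  After 'push 14': [-1, 14]
  After 'swap': [14, -1]
  After 'neg': [14, 1]
  After 'dup': [14, 1, 1]
  After 'neg': [14, 1, -1]
Program A final stack: [14, 1, -1]

Program B trace:
  After 'push 5': [5]
  After 'neg': [-5]
  After 'dup': [-5, -5]
  After 'swap': [-5, -5]
  After 'dup': [-5, -5, -5]
  After 'push 15': [-5, -5, -5, 15]
  After 'pick 0': [-5, -5, -5, 15, 15]
Program B final stack: [-5, -5, -5, 15, 15]
Same: no

Answer: no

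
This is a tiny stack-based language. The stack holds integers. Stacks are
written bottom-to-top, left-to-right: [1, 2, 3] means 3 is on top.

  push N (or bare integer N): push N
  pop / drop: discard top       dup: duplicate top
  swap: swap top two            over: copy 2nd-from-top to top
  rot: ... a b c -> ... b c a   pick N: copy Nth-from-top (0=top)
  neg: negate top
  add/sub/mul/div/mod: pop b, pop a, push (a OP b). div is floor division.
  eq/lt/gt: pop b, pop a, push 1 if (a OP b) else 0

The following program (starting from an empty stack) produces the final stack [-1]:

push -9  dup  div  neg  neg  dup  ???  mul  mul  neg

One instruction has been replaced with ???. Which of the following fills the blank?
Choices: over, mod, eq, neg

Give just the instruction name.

Answer: over

Derivation:
Stack before ???: [1, 1]
Stack after ???:  [1, 1, 1]
Checking each choice:
  over: MATCH
  mod: stack underflow (need 2, have 1)
  eq: stack underflow (need 2, have 1)
  neg: stack underflow (need 2, have 1)


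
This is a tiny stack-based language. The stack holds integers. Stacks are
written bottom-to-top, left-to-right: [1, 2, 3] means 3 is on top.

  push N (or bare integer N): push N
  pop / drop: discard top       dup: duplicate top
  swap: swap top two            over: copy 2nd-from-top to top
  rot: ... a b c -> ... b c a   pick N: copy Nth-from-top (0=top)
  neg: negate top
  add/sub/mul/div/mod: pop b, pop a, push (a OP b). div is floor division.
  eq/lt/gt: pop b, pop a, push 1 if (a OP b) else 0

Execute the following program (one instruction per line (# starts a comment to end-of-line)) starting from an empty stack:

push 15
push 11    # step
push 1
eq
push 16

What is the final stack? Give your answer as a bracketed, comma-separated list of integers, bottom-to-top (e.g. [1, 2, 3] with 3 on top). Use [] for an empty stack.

After 'push 15': [15]
After 'push 11': [15, 11]
After 'push 1': [15, 11, 1]
After 'eq': [15, 0]
After 'push 16': [15, 0, 16]

Answer: [15, 0, 16]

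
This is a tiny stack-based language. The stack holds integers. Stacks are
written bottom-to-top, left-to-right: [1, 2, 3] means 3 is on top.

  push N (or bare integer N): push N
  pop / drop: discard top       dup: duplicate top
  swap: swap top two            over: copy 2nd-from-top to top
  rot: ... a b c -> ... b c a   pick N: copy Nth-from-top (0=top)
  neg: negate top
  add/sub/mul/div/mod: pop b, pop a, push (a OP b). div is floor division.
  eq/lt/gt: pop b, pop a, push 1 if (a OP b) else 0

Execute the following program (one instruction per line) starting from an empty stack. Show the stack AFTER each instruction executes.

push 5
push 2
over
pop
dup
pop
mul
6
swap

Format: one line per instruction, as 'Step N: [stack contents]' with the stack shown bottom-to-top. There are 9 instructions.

Step 1: [5]
Step 2: [5, 2]
Step 3: [5, 2, 5]
Step 4: [5, 2]
Step 5: [5, 2, 2]
Step 6: [5, 2]
Step 7: [10]
Step 8: [10, 6]
Step 9: [6, 10]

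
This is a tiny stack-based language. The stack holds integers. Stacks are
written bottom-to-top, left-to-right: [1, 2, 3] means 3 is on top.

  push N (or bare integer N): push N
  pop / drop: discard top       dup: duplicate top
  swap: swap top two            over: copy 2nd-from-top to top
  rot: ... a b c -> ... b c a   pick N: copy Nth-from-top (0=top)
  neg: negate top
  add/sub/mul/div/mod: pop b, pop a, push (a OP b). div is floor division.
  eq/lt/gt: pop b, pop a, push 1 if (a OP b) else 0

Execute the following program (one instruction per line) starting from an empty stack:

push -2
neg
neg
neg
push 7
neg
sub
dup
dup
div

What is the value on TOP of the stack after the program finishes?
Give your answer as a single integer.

After 'push -2': [-2]
After 'neg': [2]
After 'neg': [-2]
After 'neg': [2]
After 'push 7': [2, 7]
After 'neg': [2, -7]
After 'sub': [9]
After 'dup': [9, 9]
After 'dup': [9, 9, 9]
After 'div': [9, 1]

Answer: 1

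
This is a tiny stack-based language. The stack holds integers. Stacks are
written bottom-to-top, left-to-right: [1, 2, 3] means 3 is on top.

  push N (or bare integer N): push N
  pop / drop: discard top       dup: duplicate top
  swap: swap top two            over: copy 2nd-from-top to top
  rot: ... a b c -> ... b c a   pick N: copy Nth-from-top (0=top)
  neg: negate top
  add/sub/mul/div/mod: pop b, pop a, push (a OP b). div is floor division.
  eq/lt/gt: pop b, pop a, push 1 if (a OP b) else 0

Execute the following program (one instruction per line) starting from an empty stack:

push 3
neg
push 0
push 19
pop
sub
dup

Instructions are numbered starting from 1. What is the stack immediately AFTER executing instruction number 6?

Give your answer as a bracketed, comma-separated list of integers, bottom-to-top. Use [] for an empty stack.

Answer: [-3]

Derivation:
Step 1 ('push 3'): [3]
Step 2 ('neg'): [-3]
Step 3 ('push 0'): [-3, 0]
Step 4 ('push 19'): [-3, 0, 19]
Step 5 ('pop'): [-3, 0]
Step 6 ('sub'): [-3]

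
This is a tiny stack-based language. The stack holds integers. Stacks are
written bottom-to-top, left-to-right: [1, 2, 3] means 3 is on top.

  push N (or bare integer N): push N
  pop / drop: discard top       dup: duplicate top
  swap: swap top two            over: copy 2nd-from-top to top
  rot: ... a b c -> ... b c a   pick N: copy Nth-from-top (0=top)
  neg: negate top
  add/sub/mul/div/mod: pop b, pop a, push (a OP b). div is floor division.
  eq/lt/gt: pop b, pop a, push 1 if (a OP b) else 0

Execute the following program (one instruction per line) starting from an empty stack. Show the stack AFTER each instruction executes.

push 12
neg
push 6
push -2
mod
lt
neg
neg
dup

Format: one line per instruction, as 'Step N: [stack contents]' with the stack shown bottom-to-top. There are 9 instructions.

Step 1: [12]
Step 2: [-12]
Step 3: [-12, 6]
Step 4: [-12, 6, -2]
Step 5: [-12, 0]
Step 6: [1]
Step 7: [-1]
Step 8: [1]
Step 9: [1, 1]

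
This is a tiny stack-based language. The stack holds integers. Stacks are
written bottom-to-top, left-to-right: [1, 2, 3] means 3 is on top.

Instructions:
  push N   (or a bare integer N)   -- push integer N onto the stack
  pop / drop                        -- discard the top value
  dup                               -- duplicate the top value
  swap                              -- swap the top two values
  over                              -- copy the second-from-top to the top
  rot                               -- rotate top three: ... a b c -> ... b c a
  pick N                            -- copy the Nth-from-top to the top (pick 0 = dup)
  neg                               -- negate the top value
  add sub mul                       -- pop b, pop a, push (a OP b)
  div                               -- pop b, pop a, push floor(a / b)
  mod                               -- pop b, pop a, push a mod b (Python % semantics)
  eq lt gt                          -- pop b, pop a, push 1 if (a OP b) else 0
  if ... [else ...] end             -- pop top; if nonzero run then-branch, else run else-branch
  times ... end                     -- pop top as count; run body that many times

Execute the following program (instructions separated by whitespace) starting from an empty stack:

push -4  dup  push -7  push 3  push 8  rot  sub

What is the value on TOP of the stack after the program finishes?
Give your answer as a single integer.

Answer: 15

Derivation:
After 'push -4': [-4]
After 'dup': [-4, -4]
After 'push -7': [-4, -4, -7]
After 'push 3': [-4, -4, -7, 3]
After 'push 8': [-4, -4, -7, 3, 8]
After 'rot': [-4, -4, 3, 8, -7]
After 'sub': [-4, -4, 3, 15]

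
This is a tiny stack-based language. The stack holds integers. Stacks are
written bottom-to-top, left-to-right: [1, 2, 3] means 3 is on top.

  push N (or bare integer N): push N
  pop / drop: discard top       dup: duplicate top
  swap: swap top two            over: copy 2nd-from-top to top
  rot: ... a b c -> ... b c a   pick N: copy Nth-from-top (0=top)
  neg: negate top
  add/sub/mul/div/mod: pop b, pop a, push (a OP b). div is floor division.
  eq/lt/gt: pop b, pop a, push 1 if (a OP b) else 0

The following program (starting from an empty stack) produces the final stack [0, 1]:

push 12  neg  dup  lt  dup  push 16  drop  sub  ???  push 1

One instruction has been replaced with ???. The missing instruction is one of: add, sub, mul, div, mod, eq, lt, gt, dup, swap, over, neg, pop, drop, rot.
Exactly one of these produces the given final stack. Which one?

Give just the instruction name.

Answer: neg

Derivation:
Stack before ???: [0]
Stack after ???:  [0]
The instruction that transforms [0] -> [0] is: neg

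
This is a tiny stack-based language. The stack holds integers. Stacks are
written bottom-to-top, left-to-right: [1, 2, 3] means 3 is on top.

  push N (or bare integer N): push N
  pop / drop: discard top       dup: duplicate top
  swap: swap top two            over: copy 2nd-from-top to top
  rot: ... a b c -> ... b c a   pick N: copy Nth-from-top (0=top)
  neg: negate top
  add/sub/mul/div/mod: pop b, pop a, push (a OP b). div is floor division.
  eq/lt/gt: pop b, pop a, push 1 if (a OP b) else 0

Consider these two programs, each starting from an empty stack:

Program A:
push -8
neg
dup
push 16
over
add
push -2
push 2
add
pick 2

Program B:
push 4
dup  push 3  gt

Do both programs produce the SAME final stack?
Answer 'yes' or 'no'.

Program A trace:
  After 'push -8': [-8]
  After 'neg': [8]
  After 'dup': [8, 8]
  After 'push 16': [8, 8, 16]
  After 'over': [8, 8, 16, 8]
  After 'add': [8, 8, 24]
  After 'push -2': [8, 8, 24, -2]
  After 'push 2': [8, 8, 24, -2, 2]
  After 'add': [8, 8, 24, 0]
  After 'pick 2': [8, 8, 24, 0, 8]
Program A final stack: [8, 8, 24, 0, 8]

Program B trace:
  After 'push 4': [4]
  After 'dup': [4, 4]
  After 'push 3': [4, 4, 3]
  After 'gt': [4, 1]
Program B final stack: [4, 1]
Same: no

Answer: no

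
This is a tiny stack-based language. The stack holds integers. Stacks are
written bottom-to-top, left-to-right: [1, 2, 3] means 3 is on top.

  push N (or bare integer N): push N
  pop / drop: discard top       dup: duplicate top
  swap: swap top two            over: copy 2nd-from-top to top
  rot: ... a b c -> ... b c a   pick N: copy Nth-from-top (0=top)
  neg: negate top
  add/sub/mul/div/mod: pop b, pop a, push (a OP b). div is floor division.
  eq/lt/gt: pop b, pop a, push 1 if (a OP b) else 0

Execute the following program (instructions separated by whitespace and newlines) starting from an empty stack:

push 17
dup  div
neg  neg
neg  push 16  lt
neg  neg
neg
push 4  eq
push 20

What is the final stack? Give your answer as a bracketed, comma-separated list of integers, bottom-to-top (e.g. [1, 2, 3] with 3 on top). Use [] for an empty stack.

After 'push 17': [17]
After 'dup': [17, 17]
After 'div': [1]
After 'neg': [-1]
After 'neg': [1]
After 'neg': [-1]
After 'push 16': [-1, 16]
After 'lt': [1]
After 'neg': [-1]
After 'neg': [1]
After 'neg': [-1]
After 'push 4': [-1, 4]
After 'eq': [0]
After 'push 20': [0, 20]

Answer: [0, 20]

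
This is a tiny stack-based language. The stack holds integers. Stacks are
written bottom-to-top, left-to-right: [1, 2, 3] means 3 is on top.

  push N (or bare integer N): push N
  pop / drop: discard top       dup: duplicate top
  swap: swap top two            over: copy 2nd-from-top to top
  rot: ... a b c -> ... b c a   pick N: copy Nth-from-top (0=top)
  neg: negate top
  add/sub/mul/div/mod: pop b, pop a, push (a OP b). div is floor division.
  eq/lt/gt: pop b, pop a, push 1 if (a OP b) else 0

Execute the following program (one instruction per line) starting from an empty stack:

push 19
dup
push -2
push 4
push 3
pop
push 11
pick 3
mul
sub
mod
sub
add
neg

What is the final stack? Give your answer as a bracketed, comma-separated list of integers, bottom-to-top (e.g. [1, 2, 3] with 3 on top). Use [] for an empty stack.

After 'push 19': [19]
After 'dup': [19, 19]
After 'push -2': [19, 19, -2]
After 'push 4': [19, 19, -2, 4]
After 'push 3': [19, 19, -2, 4, 3]
After 'pop': [19, 19, -2, 4]
After 'push 11': [19, 19, -2, 4, 11]
After 'pick 3': [19, 19, -2, 4, 11, 19]
After 'mul': [19, 19, -2, 4, 209]
After 'sub': [19, 19, -2, -205]
After 'mod': [19, 19, -2]
After 'sub': [19, 21]
After 'add': [40]
After 'neg': [-40]

Answer: [-40]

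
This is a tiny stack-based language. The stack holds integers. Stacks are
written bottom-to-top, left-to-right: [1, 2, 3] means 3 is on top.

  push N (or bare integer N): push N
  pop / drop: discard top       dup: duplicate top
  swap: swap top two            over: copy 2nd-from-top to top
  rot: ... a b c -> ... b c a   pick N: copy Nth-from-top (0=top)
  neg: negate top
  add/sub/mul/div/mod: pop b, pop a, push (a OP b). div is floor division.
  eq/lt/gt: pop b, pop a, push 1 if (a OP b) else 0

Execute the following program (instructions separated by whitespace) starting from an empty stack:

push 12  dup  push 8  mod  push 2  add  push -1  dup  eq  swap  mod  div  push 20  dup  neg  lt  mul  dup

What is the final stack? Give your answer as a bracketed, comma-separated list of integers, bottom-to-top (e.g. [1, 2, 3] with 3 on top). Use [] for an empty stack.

Answer: [0, 0]

Derivation:
After 'push 12': [12]
After 'dup': [12, 12]
After 'push 8': [12, 12, 8]
After 'mod': [12, 4]
After 'push 2': [12, 4, 2]
After 'add': [12, 6]
After 'push -1': [12, 6, -1]
After 'dup': [12, 6, -1, -1]
After 'eq': [12, 6, 1]
After 'swap': [12, 1, 6]
After 'mod': [12, 1]
After 'div': [12]
After 'push 20': [12, 20]
After 'dup': [12, 20, 20]
After 'neg': [12, 20, -20]
After 'lt': [12, 0]
After 'mul': [0]
After 'dup': [0, 0]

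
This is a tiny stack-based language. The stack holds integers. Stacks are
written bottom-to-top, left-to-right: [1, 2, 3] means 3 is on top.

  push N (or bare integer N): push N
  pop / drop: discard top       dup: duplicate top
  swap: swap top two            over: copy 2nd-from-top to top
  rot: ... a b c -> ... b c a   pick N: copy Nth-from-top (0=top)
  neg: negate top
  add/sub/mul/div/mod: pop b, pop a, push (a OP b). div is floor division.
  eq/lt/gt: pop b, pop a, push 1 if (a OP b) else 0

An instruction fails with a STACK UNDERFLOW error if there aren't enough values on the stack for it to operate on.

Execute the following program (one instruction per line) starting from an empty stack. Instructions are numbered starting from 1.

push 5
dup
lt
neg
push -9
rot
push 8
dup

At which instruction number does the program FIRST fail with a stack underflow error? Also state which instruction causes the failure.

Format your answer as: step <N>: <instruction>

Step 1 ('push 5'): stack = [5], depth = 1
Step 2 ('dup'): stack = [5, 5], depth = 2
Step 3 ('lt'): stack = [0], depth = 1
Step 4 ('neg'): stack = [0], depth = 1
Step 5 ('push -9'): stack = [0, -9], depth = 2
Step 6 ('rot'): needs 3 value(s) but depth is 2 — STACK UNDERFLOW

Answer: step 6: rot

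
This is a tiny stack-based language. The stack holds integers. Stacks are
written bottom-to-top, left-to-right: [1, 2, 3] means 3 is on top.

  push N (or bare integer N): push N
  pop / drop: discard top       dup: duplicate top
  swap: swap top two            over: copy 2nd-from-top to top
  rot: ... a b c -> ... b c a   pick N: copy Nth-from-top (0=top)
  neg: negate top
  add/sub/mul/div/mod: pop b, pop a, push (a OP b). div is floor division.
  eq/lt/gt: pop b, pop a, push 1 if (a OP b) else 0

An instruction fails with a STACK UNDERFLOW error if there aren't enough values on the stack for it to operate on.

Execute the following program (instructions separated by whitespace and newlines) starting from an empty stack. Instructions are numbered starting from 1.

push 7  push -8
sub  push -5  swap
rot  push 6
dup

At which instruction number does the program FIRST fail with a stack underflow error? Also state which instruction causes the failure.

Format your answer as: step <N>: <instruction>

Step 1 ('push 7'): stack = [7], depth = 1
Step 2 ('push -8'): stack = [7, -8], depth = 2
Step 3 ('sub'): stack = [15], depth = 1
Step 4 ('push -5'): stack = [15, -5], depth = 2
Step 5 ('swap'): stack = [-5, 15], depth = 2
Step 6 ('rot'): needs 3 value(s) but depth is 2 — STACK UNDERFLOW

Answer: step 6: rot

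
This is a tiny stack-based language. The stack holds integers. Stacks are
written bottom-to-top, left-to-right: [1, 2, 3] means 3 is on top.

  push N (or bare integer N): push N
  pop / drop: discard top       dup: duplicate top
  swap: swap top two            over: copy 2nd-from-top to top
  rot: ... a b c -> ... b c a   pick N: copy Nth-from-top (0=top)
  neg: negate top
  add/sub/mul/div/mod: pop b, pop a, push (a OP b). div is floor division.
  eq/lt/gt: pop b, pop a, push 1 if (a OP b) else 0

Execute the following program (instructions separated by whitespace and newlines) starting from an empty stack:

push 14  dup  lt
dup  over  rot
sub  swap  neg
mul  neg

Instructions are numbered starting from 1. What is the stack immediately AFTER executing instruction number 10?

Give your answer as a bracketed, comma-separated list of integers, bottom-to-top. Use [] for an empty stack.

Answer: [0]

Derivation:
Step 1 ('push 14'): [14]
Step 2 ('dup'): [14, 14]
Step 3 ('lt'): [0]
Step 4 ('dup'): [0, 0]
Step 5 ('over'): [0, 0, 0]
Step 6 ('rot'): [0, 0, 0]
Step 7 ('sub'): [0, 0]
Step 8 ('swap'): [0, 0]
Step 9 ('neg'): [0, 0]
Step 10 ('mul'): [0]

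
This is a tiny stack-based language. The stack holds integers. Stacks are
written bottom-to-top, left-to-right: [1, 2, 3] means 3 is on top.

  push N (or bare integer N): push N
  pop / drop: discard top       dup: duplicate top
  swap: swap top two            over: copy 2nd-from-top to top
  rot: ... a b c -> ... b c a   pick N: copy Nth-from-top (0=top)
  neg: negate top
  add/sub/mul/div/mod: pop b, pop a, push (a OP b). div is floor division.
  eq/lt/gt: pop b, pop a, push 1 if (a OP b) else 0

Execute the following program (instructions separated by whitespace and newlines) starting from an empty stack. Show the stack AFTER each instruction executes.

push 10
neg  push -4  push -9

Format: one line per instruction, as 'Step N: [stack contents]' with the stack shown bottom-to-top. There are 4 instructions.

Step 1: [10]
Step 2: [-10]
Step 3: [-10, -4]
Step 4: [-10, -4, -9]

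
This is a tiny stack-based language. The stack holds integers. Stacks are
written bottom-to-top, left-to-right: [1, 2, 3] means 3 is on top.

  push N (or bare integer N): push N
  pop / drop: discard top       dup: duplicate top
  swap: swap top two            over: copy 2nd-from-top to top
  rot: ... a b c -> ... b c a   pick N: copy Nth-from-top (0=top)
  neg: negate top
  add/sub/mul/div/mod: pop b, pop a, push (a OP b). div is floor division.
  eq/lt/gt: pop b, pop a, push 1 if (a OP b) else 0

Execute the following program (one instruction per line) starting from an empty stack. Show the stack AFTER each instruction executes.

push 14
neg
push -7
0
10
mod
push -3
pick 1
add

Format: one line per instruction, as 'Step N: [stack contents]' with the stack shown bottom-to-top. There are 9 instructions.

Step 1: [14]
Step 2: [-14]
Step 3: [-14, -7]
Step 4: [-14, -7, 0]
Step 5: [-14, -7, 0, 10]
Step 6: [-14, -7, 0]
Step 7: [-14, -7, 0, -3]
Step 8: [-14, -7, 0, -3, 0]
Step 9: [-14, -7, 0, -3]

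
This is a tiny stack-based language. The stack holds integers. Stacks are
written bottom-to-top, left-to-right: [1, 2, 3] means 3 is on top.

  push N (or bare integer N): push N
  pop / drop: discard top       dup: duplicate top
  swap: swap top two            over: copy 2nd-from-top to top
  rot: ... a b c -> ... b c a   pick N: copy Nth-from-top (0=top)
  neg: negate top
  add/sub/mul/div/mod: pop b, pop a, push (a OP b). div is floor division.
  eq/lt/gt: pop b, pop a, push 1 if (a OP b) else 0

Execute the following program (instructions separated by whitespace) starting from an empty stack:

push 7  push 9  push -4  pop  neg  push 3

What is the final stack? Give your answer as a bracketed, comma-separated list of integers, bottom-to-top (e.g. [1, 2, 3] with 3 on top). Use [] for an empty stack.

After 'push 7': [7]
After 'push 9': [7, 9]
After 'push -4': [7, 9, -4]
After 'pop': [7, 9]
After 'neg': [7, -9]
After 'push 3': [7, -9, 3]

Answer: [7, -9, 3]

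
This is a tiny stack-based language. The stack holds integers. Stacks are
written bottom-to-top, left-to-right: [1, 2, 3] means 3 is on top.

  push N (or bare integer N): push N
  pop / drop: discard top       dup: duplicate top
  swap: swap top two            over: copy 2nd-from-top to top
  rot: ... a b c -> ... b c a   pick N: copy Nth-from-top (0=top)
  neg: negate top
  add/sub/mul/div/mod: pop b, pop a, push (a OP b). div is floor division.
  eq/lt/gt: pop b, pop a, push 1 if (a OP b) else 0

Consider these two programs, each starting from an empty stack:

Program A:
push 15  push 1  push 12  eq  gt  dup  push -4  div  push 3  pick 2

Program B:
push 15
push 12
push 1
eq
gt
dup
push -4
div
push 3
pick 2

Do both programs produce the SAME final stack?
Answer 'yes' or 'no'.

Answer: yes

Derivation:
Program A trace:
  After 'push 15': [15]
  After 'push 1': [15, 1]
  After 'push 12': [15, 1, 12]
  After 'eq': [15, 0]
  After 'gt': [1]
  After 'dup': [1, 1]
  After 'push -4': [1, 1, -4]
  After 'div': [1, -1]
  After 'push 3': [1, -1, 3]
  After 'pick 2': [1, -1, 3, 1]
Program A final stack: [1, -1, 3, 1]

Program B trace:
  After 'push 15': [15]
  After 'push 12': [15, 12]
  After 'push 1': [15, 12, 1]
  After 'eq': [15, 0]
  After 'gt': [1]
  After 'dup': [1, 1]
  After 'push -4': [1, 1, -4]
  After 'div': [1, -1]
  After 'push 3': [1, -1, 3]
  After 'pick 2': [1, -1, 3, 1]
Program B final stack: [1, -1, 3, 1]
Same: yes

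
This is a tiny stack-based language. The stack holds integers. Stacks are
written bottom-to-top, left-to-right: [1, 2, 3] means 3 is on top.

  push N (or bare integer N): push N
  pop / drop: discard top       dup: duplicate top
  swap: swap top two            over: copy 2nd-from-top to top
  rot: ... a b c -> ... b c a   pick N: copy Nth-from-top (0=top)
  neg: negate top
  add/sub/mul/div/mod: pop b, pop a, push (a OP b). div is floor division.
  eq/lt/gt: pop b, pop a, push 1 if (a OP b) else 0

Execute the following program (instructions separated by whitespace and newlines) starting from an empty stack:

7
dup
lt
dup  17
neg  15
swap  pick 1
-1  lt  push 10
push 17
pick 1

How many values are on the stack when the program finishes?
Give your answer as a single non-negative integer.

After 'push 7': stack = [7] (depth 1)
After 'dup': stack = [7, 7] (depth 2)
After 'lt': stack = [0] (depth 1)
After 'dup': stack = [0, 0] (depth 2)
After 'push 17': stack = [0, 0, 17] (depth 3)
After 'neg': stack = [0, 0, -17] (depth 3)
After 'push 15': stack = [0, 0, -17, 15] (depth 4)
After 'swap': stack = [0, 0, 15, -17] (depth 4)
After 'pick 1': stack = [0, 0, 15, -17, 15] (depth 5)
After 'push -1': stack = [0, 0, 15, -17, 15, -1] (depth 6)
After 'lt': stack = [0, 0, 15, -17, 0] (depth 5)
After 'push 10': stack = [0, 0, 15, -17, 0, 10] (depth 6)
After 'push 17': stack = [0, 0, 15, -17, 0, 10, 17] (depth 7)
After 'pick 1': stack = [0, 0, 15, -17, 0, 10, 17, 10] (depth 8)

Answer: 8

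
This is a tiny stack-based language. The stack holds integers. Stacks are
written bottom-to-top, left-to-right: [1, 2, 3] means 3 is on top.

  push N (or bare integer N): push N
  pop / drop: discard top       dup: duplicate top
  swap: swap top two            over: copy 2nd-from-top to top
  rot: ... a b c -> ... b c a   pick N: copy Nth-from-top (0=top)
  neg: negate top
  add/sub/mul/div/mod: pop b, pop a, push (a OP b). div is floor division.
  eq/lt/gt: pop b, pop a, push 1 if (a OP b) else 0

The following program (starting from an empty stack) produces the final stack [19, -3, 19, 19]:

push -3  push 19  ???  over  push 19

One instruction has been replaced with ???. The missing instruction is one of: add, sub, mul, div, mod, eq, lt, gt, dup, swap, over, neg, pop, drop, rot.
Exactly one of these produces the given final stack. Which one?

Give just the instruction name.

Stack before ???: [-3, 19]
Stack after ???:  [19, -3]
The instruction that transforms [-3, 19] -> [19, -3] is: swap

Answer: swap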